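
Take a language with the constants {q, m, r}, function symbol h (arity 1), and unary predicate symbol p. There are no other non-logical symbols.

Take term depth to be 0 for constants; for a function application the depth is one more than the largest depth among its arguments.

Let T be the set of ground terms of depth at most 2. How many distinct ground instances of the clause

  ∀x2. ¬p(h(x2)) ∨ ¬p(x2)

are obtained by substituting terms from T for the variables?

9

Ground terms of depth ≤ 2:
  Write N_k for the number of ground terms of depth ≤ k. A term of depth ≤ k is either a constant or a function symbol applied to arguments of depth ≤ k−1, so N_k = 3 + N_{k-1}.
  N_0 = 3
  N_1 = 3 + 3 = 6
  N_2 = 3 + 6 = 9
So there are 9 ground terms available for substitution.
The body mentions the single quantified variable x2; since ground terms form a free algebra, no two substitutions collapse to the same formula.
Number of ground instances = 9.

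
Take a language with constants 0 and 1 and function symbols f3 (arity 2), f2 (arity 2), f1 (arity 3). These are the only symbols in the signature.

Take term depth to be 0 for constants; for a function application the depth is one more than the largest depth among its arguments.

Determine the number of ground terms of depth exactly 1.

16

Let N_k count ground terms of depth at most k. Each non-constant term of depth ≤ k is some function symbol applied to depth-≤(k−1) arguments, giving N_k = 2 + N_{k-1}^2 + N_{k-1}^2 + N_{k-1}^3.
N_0 = 2
N_1 = 2 + 2^2 + 2^2 + 2^3 = 18
Terms of depth exactly 1: N_1 − N_0 = 18 − 2 = 16.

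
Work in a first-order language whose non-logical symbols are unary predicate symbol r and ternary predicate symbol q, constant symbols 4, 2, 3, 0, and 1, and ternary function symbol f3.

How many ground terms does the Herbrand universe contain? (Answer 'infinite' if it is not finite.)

infinite

The signature has at least one function symbol (f3, arity 3) and at least one constant (4).
Iterating f3 gives infinitely many distinct ground terms: 4, f3(4, 4, 4), f3(f3(4, 4, 4), f3(4, 4, 4), f3(4, 4, 4)), ...
So the Herbrand universe is infinite.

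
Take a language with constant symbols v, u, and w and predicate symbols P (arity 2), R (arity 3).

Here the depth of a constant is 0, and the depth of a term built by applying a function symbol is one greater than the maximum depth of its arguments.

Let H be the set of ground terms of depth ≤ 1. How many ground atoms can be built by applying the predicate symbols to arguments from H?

36

First count ground terms of depth ≤ 1.
With no function symbols every ground term is a constant, so there are exactly 3 ground terms at every depth bound.
N_0 = 3
N_1 = 3
Explicitly: v, u, w.
So |H| = 3.
Ground atoms are formed by filling each argument slot of a predicate with a term from H, so an r-ary predicate gives |H|^r atoms:
  P: 3^2 = 9;  R: 3^3 = 27
Total ground atoms: 9 + 27 = 36.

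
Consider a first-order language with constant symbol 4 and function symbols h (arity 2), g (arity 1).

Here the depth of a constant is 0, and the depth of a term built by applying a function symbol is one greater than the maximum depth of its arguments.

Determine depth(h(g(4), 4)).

2

depth(g(4)) = 1 + depth(4) = 1 + 0 = 1
depth(h(g(4), 4)) = 1 + max(1, 0) = 2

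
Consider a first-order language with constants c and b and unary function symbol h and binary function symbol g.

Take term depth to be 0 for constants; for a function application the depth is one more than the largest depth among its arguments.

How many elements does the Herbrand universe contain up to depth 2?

Count level by level. With function symbols h/1, g/2, the terms of depth ≤ k are the 2 constants together with each function applied to depth-≤(k−1) tuples, so N_k = 2 + N_{k-1} + N_{k-1}^2.
N_0 = 2
N_1 = 2 + 2 + 2^2 = 8
N_2 = 2 + 8 + 8^2 = 74

74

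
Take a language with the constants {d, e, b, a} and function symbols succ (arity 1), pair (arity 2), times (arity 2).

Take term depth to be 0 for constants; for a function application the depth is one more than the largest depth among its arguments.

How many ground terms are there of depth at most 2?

Let N_k count ground terms of depth at most k. Each non-constant term of depth ≤ k is some function symbol applied to depth-≤(k−1) arguments, giving N_k = 4 + N_{k-1} + N_{k-1}^2 + N_{k-1}^2.
N_0 = 4
N_1 = 4 + 4 + 4^2 + 4^2 = 40
N_2 = 4 + 40 + 40^2 + 40^2 = 3244

3244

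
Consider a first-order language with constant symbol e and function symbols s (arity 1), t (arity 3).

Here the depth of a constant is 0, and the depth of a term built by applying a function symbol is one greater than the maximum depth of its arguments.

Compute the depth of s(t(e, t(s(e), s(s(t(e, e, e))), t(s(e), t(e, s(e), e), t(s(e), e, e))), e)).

6

depth(s(e)) = 1 + depth(e) = 1 + 0 = 1
depth(t(e, e, e)) = 1 + max(0, 0, 0) = 1
depth(s(t(e, e, e))) = 1 + depth(t(e, e, e)) = 1 + 1 = 2
depth(s(s(t(e, e, e)))) = 1 + depth(s(t(e, e, e))) = 1 + 2 = 3
depth(t(e, s(e), e)) = 1 + max(0, 1, 0) = 2
depth(t(s(e), e, e)) = 1 + max(1, 0, 0) = 2
depth(t(s(e), t(e, s(e), e), t(s(e), e, e))) = 1 + max(1, 2, 2) = 3
depth(t(s(e), s(s(t(e, e, e))), t(s(e), t(e, s(e), e), t(s(e), e, e)))) = 1 + max(1, 3, 3) = 4
depth(t(e, t(s(e), s(s(t(e, e, e))), t(s(e), t(e, s(e), e), t(s(e), e, e))), e)) = 1 + max(0, 4, 0) = 5
depth(s(t(e, t(s(e), s(s(t(e, e, e))), t(s(e), t(e, s(e), e), t(s(e), e, e))), e))) = 1 + depth(t(e, t(s(e), s(s(t(e, e, e))), t(s(e), t(e, s(e), e), t(s(e), e, e))), e)) = 1 + 5 = 6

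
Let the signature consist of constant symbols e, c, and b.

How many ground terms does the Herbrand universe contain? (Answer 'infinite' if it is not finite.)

3

There are no function symbols, so every ground term is one of the 3 constants.
The Herbrand universe is {e, c, b}, which is finite with 3 elements.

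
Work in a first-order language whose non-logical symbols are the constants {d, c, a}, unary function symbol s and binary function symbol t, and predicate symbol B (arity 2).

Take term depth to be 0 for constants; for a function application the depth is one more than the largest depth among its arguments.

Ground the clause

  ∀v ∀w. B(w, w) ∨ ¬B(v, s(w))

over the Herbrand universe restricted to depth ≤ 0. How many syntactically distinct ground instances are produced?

Ground terms of depth ≤ 0:
  Count level by level. With function symbols s/1, t/2, the terms of depth ≤ k are the 3 constants together with each function applied to depth-≤(k−1) tuples, so N_k = 3 + N_{k-1} + N_{k-1}^2.
  N_0 = 3
So there are 3 ground terms available for substitution.
The clause has 2 distinct variables (v, w), each appearing in the body. In the free term algebra distinct substitutions yield syntactically distinct ground instances.
Number of ground instances = 3^2 = 9.

9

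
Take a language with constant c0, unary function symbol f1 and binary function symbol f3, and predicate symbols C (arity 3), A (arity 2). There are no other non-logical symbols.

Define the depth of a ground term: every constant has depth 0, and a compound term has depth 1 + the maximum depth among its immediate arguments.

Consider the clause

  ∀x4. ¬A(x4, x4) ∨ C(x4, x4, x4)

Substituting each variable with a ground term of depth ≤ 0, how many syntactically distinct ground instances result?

1

Ground terms of depth ≤ 0:
  If N_k denotes the number of depth-≤k ground terms, the 1 constant gives N_0 = 1, and each function symbol of arity r contributes N_{k-1}^r new terms at level k: N_k = 1 + N_{k-1} + N_{k-1}^2.
  N_0 = 1
So there is exactly 1 ground term available for substitution.
The variable x4 ranges independently over the available ground terms, and distinct assignments produce distinct instances.
Number of ground instances = 1.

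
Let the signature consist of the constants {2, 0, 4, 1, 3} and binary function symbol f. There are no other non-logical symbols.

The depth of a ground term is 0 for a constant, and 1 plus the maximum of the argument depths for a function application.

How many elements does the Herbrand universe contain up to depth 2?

905

Let N_k count ground terms of depth at most k. Each non-constant term of depth ≤ k is some function symbol applied to depth-≤(k−1) arguments, giving N_k = 5 + N_{k-1}^2.
N_0 = 5
N_1 = 5 + 5^2 = 30
N_2 = 5 + 30^2 = 905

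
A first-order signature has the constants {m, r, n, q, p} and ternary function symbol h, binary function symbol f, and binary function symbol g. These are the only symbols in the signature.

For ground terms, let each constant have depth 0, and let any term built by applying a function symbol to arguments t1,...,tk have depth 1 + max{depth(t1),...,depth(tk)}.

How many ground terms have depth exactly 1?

Let N_k = |{terms of depth ≤ k}|. Then N_0 = 5 and N_k = 5 + N_{k-1}^3 + N_{k-1}^2 + N_{k-1}^2 for k ≥ 1 (one summand per function symbol, arity giving the exponent).
N_0 = 5
N_1 = 5 + 5^3 + 5^2 + 5^2 = 180
Terms of depth exactly 1: N_1 − N_0 = 180 − 5 = 175.

175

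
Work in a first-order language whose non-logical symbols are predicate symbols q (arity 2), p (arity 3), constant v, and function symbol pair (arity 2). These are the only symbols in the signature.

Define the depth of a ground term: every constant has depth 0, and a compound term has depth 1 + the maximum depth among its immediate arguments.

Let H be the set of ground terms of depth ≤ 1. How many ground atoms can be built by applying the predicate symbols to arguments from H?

12

First count ground terms of depth ≤ 1.
Let N_k = |{terms of depth ≤ k}|. Then N_0 = 1 and N_k = 1 + N_{k-1}^2 for k ≥ 1 (one summand per function symbol, arity giving the exponent).
N_0 = 1
N_1 = 1 + 1^2 = 2
Explicitly: v, pair(v, v).
So |H| = 2.
Each predicate of arity r yields |H|^r ground atoms (one per choice of an r-tuple from H):
  q: 2^2 = 4;  p: 2^3 = 8
Total ground atoms: 4 + 8 = 12.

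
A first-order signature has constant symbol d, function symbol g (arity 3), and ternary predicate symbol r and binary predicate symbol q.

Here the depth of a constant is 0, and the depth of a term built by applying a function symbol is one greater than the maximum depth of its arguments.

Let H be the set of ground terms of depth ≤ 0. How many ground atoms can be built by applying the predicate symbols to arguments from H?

First count ground terms of depth ≤ 0.
Write N_k for the number of ground terms of depth ≤ k. A term of depth ≤ k is either a constant or a function symbol applied to arguments of depth ≤ k−1, so N_k = 1 + N_{k-1}^3.
N_0 = 1
Explicitly: d.
So |H| = 1.
A ground atom is a predicate applied to a tuple of terms from H, so the count is the sum over predicates of |H|^arity:
  r: 1^3 = 1;  q: 1^2 = 1
Total ground atoms: 1 + 1 = 2.

2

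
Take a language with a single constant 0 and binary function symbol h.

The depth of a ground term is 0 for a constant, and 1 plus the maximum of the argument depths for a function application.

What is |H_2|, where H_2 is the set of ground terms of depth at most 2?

Let N_k count ground terms of depth at most k. Each non-constant term of depth ≤ k is some function symbol applied to depth-≤(k−1) arguments, giving N_k = 1 + N_{k-1}^2.
N_0 = 1
N_1 = 1 + 1^2 = 2
N_2 = 1 + 2^2 = 5
Explicitly: 0, h(0, 0), h(0, h(0, 0)), h(h(0, 0), 0), h(h(0, 0), h(0, 0)).

5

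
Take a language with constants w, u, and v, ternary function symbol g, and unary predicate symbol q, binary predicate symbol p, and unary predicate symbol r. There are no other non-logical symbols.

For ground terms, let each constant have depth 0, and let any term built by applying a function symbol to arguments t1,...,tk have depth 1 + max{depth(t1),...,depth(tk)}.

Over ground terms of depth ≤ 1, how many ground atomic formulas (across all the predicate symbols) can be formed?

First count ground terms of depth ≤ 1.
Write N_k for the number of ground terms of depth ≤ k. A term of depth ≤ k is either a constant or a function symbol applied to arguments of depth ≤ k−1, so N_k = 3 + N_{k-1}^3.
N_0 = 3
N_1 = 3 + 3^3 = 30
So |H| = 30.
Each predicate of arity r yields |H|^r ground atoms (one per choice of an r-tuple from H):
  q: 30;  p: 30^2 = 900;  r: 30
Total ground atoms: 30 + 900 + 30 = 960.

960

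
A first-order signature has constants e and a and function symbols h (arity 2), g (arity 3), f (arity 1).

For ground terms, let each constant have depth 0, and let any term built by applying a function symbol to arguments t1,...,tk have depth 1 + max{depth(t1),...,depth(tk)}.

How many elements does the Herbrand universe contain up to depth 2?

4370

Let N_k = |{terms of depth ≤ k}|. Then N_0 = 2 and N_k = 2 + N_{k-1}^2 + N_{k-1}^3 + N_{k-1} for k ≥ 1 (one summand per function symbol, arity giving the exponent).
N_0 = 2
N_1 = 2 + 2^2 + 2^3 + 2 = 16
N_2 = 2 + 16^2 + 16^3 + 16 = 4370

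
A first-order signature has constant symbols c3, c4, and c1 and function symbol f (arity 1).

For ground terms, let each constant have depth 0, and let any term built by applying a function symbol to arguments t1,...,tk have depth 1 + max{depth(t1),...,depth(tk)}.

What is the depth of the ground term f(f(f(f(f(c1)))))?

5

depth(f(c1)) = 1 + depth(c1) = 1 + 0 = 1
depth(f(f(c1))) = 1 + depth(f(c1)) = 1 + 1 = 2
depth(f(f(f(c1)))) = 1 + depth(f(f(c1))) = 1 + 2 = 3
depth(f(f(f(f(c1))))) = 1 + depth(f(f(f(c1)))) = 1 + 3 = 4
depth(f(f(f(f(f(c1)))))) = 1 + depth(f(f(f(f(c1))))) = 1 + 4 = 5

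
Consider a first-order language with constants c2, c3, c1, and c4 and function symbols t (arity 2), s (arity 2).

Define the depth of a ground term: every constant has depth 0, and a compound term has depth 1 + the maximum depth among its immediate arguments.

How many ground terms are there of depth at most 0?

Let N_k count ground terms of depth at most k. Each non-constant term of depth ≤ k is some function symbol applied to depth-≤(k−1) arguments, giving N_k = 4 + N_{k-1}^2 + N_{k-1}^2.
N_0 = 4
Explicitly: c2, c3, c1, c4.

4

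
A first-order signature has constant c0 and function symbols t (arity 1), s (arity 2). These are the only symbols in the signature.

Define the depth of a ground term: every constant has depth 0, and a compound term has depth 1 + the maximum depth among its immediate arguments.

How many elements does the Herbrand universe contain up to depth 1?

Write N_k for the number of ground terms of depth ≤ k. A term of depth ≤ k is either a constant or a function symbol applied to arguments of depth ≤ k−1, so N_k = 1 + N_{k-1} + N_{k-1}^2.
N_0 = 1
N_1 = 1 + 1 + 1^2 = 3

3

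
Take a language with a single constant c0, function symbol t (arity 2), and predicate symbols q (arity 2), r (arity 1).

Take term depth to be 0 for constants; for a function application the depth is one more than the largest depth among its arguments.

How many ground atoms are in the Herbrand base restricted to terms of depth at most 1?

6

First count ground terms of depth ≤ 1.
Let N_k = |{terms of depth ≤ k}|. Then N_0 = 1 and N_k = 1 + N_{k-1}^2 for k ≥ 1 (one summand per function symbol, arity giving the exponent).
N_0 = 1
N_1 = 1 + 1^2 = 2
So |H| = 2.
For each predicate symbol, the number of ground atoms is |H| raised to its arity; summing:
  q: 2^2 = 4;  r: 2
Total ground atoms: 4 + 2 = 6.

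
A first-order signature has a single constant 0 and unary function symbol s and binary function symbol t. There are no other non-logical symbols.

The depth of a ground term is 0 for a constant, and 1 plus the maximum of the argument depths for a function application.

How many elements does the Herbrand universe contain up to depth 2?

If N_k denotes the number of depth-≤k ground terms, the 1 constant gives N_0 = 1, and each function symbol of arity r contributes N_{k-1}^r new terms at level k: N_k = 1 + N_{k-1} + N_{k-1}^2.
N_0 = 1
N_1 = 1 + 1 + 1^2 = 3
N_2 = 1 + 3 + 3^2 = 13

13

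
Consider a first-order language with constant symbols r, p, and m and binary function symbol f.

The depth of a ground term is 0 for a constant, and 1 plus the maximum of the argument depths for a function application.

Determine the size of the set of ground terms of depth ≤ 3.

21612

Write N_k for the number of ground terms of depth ≤ k. A term of depth ≤ k is either a constant or a function symbol applied to arguments of depth ≤ k−1, so N_k = 3 + N_{k-1}^2.
N_0 = 3
N_1 = 3 + 3^2 = 12
N_2 = 3 + 12^2 = 147
N_3 = 3 + 147^2 = 21612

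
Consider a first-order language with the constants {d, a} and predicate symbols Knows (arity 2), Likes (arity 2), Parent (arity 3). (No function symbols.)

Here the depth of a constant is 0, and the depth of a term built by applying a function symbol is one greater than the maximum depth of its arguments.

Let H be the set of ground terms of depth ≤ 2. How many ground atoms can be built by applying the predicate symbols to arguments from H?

16

First count ground terms of depth ≤ 2.
With no function symbols every ground term is a constant, so there are exactly 2 ground terms at every depth bound.
N_0 = 2
N_1 = 2
N_2 = 2
So |H| = 2.
A ground atom is a predicate applied to a tuple of terms from H, so the count is the sum over predicates of |H|^arity:
  Knows: 2^2 = 4;  Likes: 2^2 = 4;  Parent: 2^3 = 8
Total ground atoms: 4 + 4 + 8 = 16.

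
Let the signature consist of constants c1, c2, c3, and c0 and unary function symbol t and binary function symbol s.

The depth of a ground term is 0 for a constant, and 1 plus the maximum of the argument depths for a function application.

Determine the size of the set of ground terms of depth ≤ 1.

24

Let N_k count ground terms of depth at most k. Each non-constant term of depth ≤ k is some function symbol applied to depth-≤(k−1) arguments, giving N_k = 4 + N_{k-1} + N_{k-1}^2.
N_0 = 4
N_1 = 4 + 4 + 4^2 = 24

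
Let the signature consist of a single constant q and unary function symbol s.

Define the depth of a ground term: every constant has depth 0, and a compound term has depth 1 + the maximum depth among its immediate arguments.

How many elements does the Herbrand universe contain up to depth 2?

3

Count level by level. With function symbols s/1, the terms of depth ≤ k are the 1 constant together with each function applied to depth-≤(k−1) tuples, so N_k = 1 + N_{k-1}.
N_0 = 1
N_1 = 1 + 1 = 2
N_2 = 1 + 2 = 3
Explicitly: q, s(q), s(s(q)).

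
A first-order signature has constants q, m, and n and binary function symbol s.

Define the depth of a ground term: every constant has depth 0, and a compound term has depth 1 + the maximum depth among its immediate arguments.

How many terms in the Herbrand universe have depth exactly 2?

135

Let N_k count ground terms of depth at most k. Each non-constant term of depth ≤ k is some function symbol applied to depth-≤(k−1) arguments, giving N_k = 3 + N_{k-1}^2.
N_0 = 3
N_1 = 3 + 3^2 = 12
N_2 = 3 + 12^2 = 147
Terms of depth exactly 2: N_2 − N_1 = 147 − 12 = 135.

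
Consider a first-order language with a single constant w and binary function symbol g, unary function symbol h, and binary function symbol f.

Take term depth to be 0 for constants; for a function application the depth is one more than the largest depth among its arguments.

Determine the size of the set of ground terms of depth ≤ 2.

37

Let N_k count ground terms of depth at most k. Each non-constant term of depth ≤ k is some function symbol applied to depth-≤(k−1) arguments, giving N_k = 1 + N_{k-1}^2 + N_{k-1} + N_{k-1}^2.
N_0 = 1
N_1 = 1 + 1^2 + 1 + 1^2 = 4
N_2 = 1 + 4^2 + 4 + 4^2 = 37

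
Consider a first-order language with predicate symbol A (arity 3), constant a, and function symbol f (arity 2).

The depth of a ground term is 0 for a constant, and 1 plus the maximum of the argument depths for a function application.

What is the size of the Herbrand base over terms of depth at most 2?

First count ground terms of depth ≤ 2.
Let N_k = |{terms of depth ≤ k}|. Then N_0 = 1 and N_k = 1 + N_{k-1}^2 for k ≥ 1 (one summand per function symbol, arity giving the exponent).
N_0 = 1
N_1 = 1 + 1^2 = 2
N_2 = 1 + 2^2 = 5
So |H| = 5.
A ground atom is a predicate applied to a tuple of terms from H, so the count is the sum over predicates of |H|^arity:
  A: 5^3 = 125
Total ground atoms: 125.

125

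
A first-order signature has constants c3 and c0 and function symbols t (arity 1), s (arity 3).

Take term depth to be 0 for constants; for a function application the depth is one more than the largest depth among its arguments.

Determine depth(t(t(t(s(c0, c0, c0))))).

4

depth(s(c0, c0, c0)) = 1 + max(0, 0, 0) = 1
depth(t(s(c0, c0, c0))) = 1 + depth(s(c0, c0, c0)) = 1 + 1 = 2
depth(t(t(s(c0, c0, c0)))) = 1 + depth(t(s(c0, c0, c0))) = 1 + 2 = 3
depth(t(t(t(s(c0, c0, c0))))) = 1 + depth(t(t(s(c0, c0, c0)))) = 1 + 3 = 4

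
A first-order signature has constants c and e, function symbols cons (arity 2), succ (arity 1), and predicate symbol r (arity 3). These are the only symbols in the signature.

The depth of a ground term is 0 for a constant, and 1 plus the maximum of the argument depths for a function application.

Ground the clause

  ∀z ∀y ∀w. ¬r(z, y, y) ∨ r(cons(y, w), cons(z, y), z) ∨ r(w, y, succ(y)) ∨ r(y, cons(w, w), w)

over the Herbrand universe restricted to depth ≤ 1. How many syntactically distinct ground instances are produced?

Ground terms of depth ≤ 1:
  Let N_k count ground terms of depth at most k. Each non-constant term of depth ≤ k is some function symbol applied to depth-≤(k−1) arguments, giving N_k = 2 + N_{k-1}^2 + N_{k-1}.
  N_0 = 2
  N_1 = 2 + 2^2 + 2 = 8
  Explicitly: c, e, cons(c, c), cons(c, e), cons(e, c), cons(e, e), succ(c), succ(e).
So there are 8 ground terms available for substitution.
There are 3 variables to instantiate (z, y, w), each occurring in at least one literal, so different choices give different ground instances.
Number of ground instances = 8^3 = 512.

512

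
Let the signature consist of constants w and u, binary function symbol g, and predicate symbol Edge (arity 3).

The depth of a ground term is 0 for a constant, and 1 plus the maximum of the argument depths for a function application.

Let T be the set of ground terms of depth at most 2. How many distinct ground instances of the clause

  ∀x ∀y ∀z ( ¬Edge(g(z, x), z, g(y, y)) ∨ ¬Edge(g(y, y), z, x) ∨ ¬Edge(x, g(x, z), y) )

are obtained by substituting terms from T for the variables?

Ground terms of depth ≤ 2:
  Let N_k = |{terms of depth ≤ k}|. Then N_0 = 2 and N_k = 2 + N_{k-1}^2 for k ≥ 1 (one summand per function symbol, arity giving the exponent).
  N_0 = 2
  N_1 = 2 + 2^2 = 6
  N_2 = 2 + 6^2 = 38
So there are 38 ground terms available for substitution.
The clause has 3 distinct variables (x, y, z), each appearing in the body. In the free term algebra distinct substitutions yield syntactically distinct ground instances.
Number of ground instances = 38^3 = 54872.

54872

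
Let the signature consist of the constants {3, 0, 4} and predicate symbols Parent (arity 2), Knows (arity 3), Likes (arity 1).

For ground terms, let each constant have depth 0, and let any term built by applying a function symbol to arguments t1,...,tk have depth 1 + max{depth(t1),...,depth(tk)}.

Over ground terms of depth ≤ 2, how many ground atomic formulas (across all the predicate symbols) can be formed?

First count ground terms of depth ≤ 2.
With no function symbols every ground term is a constant, so there are exactly 3 ground terms at every depth bound.
N_0 = 3
N_1 = 3
N_2 = 3
Explicitly: 3, 0, 4.
So |H| = 3.
Each predicate of arity r yields |H|^r ground atoms (one per choice of an r-tuple from H):
  Parent: 3^2 = 9;  Knows: 3^3 = 27;  Likes: 3
Total ground atoms: 9 + 27 + 3 = 39.

39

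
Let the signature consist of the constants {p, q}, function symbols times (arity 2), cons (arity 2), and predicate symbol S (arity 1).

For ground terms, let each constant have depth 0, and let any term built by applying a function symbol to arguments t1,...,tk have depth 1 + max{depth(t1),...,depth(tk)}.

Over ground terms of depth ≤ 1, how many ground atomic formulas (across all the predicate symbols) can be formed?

10

First count ground terms of depth ≤ 1.
Count level by level. With function symbols times/2, cons/2, the terms of depth ≤ k are the 2 constants together with each function applied to depth-≤(k−1) tuples, so N_k = 2 + N_{k-1}^2 + N_{k-1}^2.
N_0 = 2
N_1 = 2 + 2^2 + 2^2 = 10
Explicitly: p, q, times(p, p), times(p, q), times(q, p), times(q, q), cons(p, p), cons(p, q), cons(q, p), cons(q, q).
So |H| = 10.
Each predicate of arity r yields |H|^r ground atoms (one per choice of an r-tuple from H):
  S: 10
Total ground atoms: 10.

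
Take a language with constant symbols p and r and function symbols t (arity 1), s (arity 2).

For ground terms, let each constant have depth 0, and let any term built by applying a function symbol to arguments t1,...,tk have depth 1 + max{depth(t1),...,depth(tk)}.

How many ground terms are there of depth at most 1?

8

Count level by level. With function symbols t/1, s/2, the terms of depth ≤ k are the 2 constants together with each function applied to depth-≤(k−1) tuples, so N_k = 2 + N_{k-1} + N_{k-1}^2.
N_0 = 2
N_1 = 2 + 2 + 2^2 = 8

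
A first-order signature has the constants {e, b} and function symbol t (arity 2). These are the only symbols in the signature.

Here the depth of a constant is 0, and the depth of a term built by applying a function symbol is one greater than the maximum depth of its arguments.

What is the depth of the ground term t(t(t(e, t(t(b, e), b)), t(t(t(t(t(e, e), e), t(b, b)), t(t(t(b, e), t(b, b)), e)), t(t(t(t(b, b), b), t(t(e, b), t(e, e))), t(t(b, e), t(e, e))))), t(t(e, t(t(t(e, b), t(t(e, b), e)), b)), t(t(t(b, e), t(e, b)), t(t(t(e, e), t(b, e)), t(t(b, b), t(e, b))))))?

depth(t(b, e)) = 1 + max(0, 0) = 1
depth(t(t(b, e), b)) = 1 + max(1, 0) = 2
depth(t(e, t(t(b, e), b))) = 1 + max(0, 2) = 3
depth(t(e, e)) = 1 + max(0, 0) = 1
depth(t(t(e, e), e)) = 1 + max(1, 0) = 2
depth(t(b, b)) = 1 + max(0, 0) = 1
depth(t(t(t(e, e), e), t(b, b))) = 1 + max(2, 1) = 3
depth(t(t(b, e), t(b, b))) = 1 + max(1, 1) = 2
depth(t(t(t(b, e), t(b, b)), e)) = 1 + max(2, 0) = 3
depth(t(t(t(t(e, e), e), t(b, b)), t(t(t(b, e), t(b, b)), e))) = 1 + max(3, 3) = 4
depth(t(t(b, b), b)) = 1 + max(1, 0) = 2
depth(t(e, b)) = 1 + max(0, 0) = 1
depth(t(t(e, b), t(e, e))) = 1 + max(1, 1) = 2
depth(t(t(t(b, b), b), t(t(e, b), t(e, e)))) = 1 + max(2, 2) = 3
depth(t(t(b, e), t(e, e))) = 1 + max(1, 1) = 2
depth(t(t(t(t(b, b), b), t(t(e, b), t(e, e))), t(t(b, e), t(e, e)))) = 1 + max(3, 2) = 4
depth(t(t(t(t(t(e, e), e), t(b, b)), t(t(t(b, e), t(b, b)), e)), t(t(t(t(b, b), b), t(t(e, b), t(e, e))), t(t(b, e), t(e, e))))) = 1 + max(4, 4) = 5
depth(t(t(e, t(t(b, e), b)), t(t(t(t(t(e, e), e), t(b, b)), t(t(t(b, e), t(b, b)), e)), t(t(t(t(b, b), b), t(t(e, b), t(e, e))), t(t(b, e), t(e, e)))))) = 1 + max(3, 5) = 6
depth(t(t(e, b), e)) = 1 + max(1, 0) = 2
depth(t(t(e, b), t(t(e, b), e))) = 1 + max(1, 2) = 3
depth(t(t(t(e, b), t(t(e, b), e)), b)) = 1 + max(3, 0) = 4
depth(t(e, t(t(t(e, b), t(t(e, b), e)), b))) = 1 + max(0, 4) = 5
depth(t(t(b, e), t(e, b))) = 1 + max(1, 1) = 2
depth(t(t(e, e), t(b, e))) = 1 + max(1, 1) = 2
depth(t(t(b, b), t(e, b))) = 1 + max(1, 1) = 2
depth(t(t(t(e, e), t(b, e)), t(t(b, b), t(e, b)))) = 1 + max(2, 2) = 3
depth(t(t(t(b, e), t(e, b)), t(t(t(e, e), t(b, e)), t(t(b, b), t(e, b))))) = 1 + max(2, 3) = 4
depth(t(t(e, t(t(t(e, b), t(t(e, b), e)), b)), t(t(t(b, e), t(e, b)), t(t(t(e, e), t(b, e)), t(t(b, b), t(e, b)))))) = 1 + max(5, 4) = 6
depth(t(t(t(e, t(t(b, e), b)), t(t(t(t(t(e, e), e), t(b, b)), t(t(t(b, e), t(b, b)), e)), t(t(t(t(b, b), b), t(t(e, b), t(e, e))), t(t(b, e), t(e, e))))), t(t(e, t(t(t(e, b), t(t(e, b), e)), b)), t(t(t(b, e), t(e, b)), t(t(t(e, e), t(b, e)), t(t(b, b), t(e, b))))))) = 1 + max(6, 6) = 7

7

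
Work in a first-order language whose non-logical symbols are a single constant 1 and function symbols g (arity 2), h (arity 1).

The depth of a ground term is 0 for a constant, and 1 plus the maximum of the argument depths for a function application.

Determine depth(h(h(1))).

2

depth(h(1)) = 1 + depth(1) = 1 + 0 = 1
depth(h(h(1))) = 1 + depth(h(1)) = 1 + 1 = 2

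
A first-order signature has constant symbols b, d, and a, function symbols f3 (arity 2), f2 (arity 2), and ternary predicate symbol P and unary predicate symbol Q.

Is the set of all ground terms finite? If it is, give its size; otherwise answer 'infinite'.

The signature has at least one function symbol (f3, arity 2) and at least one constant (b).
Iterating f3 gives infinitely many distinct ground terms: b, f3(b, b), f3(f3(b, b), f3(b, b)), ...
So the Herbrand universe is infinite.

infinite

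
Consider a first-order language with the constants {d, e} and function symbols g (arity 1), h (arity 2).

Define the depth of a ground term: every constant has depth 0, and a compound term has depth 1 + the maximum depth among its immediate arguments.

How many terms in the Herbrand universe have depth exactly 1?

6

Let N_k = |{terms of depth ≤ k}|. Then N_0 = 2 and N_k = 2 + N_{k-1} + N_{k-1}^2 for k ≥ 1 (one summand per function symbol, arity giving the exponent).
N_0 = 2
N_1 = 2 + 2 + 2^2 = 8
Terms of depth exactly 1: N_1 − N_0 = 8 − 2 = 6.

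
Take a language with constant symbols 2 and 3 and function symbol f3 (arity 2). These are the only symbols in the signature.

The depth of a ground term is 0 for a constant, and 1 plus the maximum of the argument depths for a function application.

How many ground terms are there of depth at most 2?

If N_k denotes the number of depth-≤k ground terms, the 2 constants give N_0 = 2, and each function symbol of arity r contributes N_{k-1}^r new terms at level k: N_k = 2 + N_{k-1}^2.
N_0 = 2
N_1 = 2 + 2^2 = 6
N_2 = 2 + 6^2 = 38

38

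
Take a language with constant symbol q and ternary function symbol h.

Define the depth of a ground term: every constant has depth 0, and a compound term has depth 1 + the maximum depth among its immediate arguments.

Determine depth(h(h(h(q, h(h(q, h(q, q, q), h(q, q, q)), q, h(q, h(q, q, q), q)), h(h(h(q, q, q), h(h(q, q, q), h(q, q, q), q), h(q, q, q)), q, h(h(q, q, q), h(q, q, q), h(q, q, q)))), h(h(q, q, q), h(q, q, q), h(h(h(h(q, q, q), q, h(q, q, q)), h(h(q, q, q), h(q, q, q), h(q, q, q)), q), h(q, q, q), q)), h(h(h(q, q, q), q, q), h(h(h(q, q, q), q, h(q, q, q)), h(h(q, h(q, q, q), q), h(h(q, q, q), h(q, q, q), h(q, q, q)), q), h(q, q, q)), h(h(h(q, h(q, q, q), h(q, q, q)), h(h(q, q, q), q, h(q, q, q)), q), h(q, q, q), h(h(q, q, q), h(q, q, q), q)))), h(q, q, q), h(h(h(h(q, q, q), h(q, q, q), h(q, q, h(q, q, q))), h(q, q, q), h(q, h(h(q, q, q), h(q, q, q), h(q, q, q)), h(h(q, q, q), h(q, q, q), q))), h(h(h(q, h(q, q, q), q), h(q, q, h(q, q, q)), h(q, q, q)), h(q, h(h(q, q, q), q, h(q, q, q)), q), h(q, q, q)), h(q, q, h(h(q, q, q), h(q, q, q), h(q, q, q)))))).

depth(h(q, q, q)) = 1 + max(0, 0, 0) = 1
depth(h(q, h(q, q, q), h(q, q, q))) = 1 + max(0, 1, 1) = 2
depth(h(q, h(q, q, q), q)) = 1 + max(0, 1, 0) = 2
depth(h(h(q, h(q, q, q), h(q, q, q)), q, h(q, h(q, q, q), q))) = 1 + max(2, 0, 2) = 3
depth(h(h(q, q, q), h(q, q, q), q)) = 1 + max(1, 1, 0) = 2
depth(h(h(q, q, q), h(h(q, q, q), h(q, q, q), q), h(q, q, q))) = 1 + max(1, 2, 1) = 3
depth(h(h(q, q, q), h(q, q, q), h(q, q, q))) = 1 + max(1, 1, 1) = 2
depth(h(h(h(q, q, q), h(h(q, q, q), h(q, q, q), q), h(q, q, q)), q, h(h(q, q, q), h(q, q, q), h(q, q, q)))) = 1 + max(3, 0, 2) = 4
depth(h(q, h(h(q, h(q, q, q), h(q, q, q)), q, h(q, h(q, q, q), q)), h(h(h(q, q, q), h(h(q, q, q), h(q, q, q), q), h(q, q, q)), q, h(h(q, q, q), h(q, q, q), h(q, q, q))))) = 1 + max(0, 3, 4) = 5
depth(h(h(q, q, q), q, h(q, q, q))) = 1 + max(1, 0, 1) = 2
depth(h(h(h(q, q, q), q, h(q, q, q)), h(h(q, q, q), h(q, q, q), h(q, q, q)), q)) = 1 + max(2, 2, 0) = 3
depth(h(h(h(h(q, q, q), q, h(q, q, q)), h(h(q, q, q), h(q, q, q), h(q, q, q)), q), h(q, q, q), q)) = 1 + max(3, 1, 0) = 4
depth(h(h(q, q, q), h(q, q, q), h(h(h(h(q, q, q), q, h(q, q, q)), h(h(q, q, q), h(q, q, q), h(q, q, q)), q), h(q, q, q), q))) = 1 + max(1, 1, 4) = 5
depth(h(h(q, q, q), q, q)) = 1 + max(1, 0, 0) = 2
depth(h(h(q, h(q, q, q), q), h(h(q, q, q), h(q, q, q), h(q, q, q)), q)) = 1 + max(2, 2, 0) = 3
depth(h(h(h(q, q, q), q, h(q, q, q)), h(h(q, h(q, q, q), q), h(h(q, q, q), h(q, q, q), h(q, q, q)), q), h(q, q, q))) = 1 + max(2, 3, 1) = 4
depth(h(h(q, h(q, q, q), h(q, q, q)), h(h(q, q, q), q, h(q, q, q)), q)) = 1 + max(2, 2, 0) = 3
depth(h(h(h(q, h(q, q, q), h(q, q, q)), h(h(q, q, q), q, h(q, q, q)), q), h(q, q, q), h(h(q, q, q), h(q, q, q), q))) = 1 + max(3, 1, 2) = 4
depth(h(h(h(q, q, q), q, q), h(h(h(q, q, q), q, h(q, q, q)), h(h(q, h(q, q, q), q), h(h(q, q, q), h(q, q, q), h(q, q, q)), q), h(q, q, q)), h(h(h(q, h(q, q, q), h(q, q, q)), h(h(q, q, q), q, h(q, q, q)), q), h(q, q, q), h(h(q, q, q), h(q, q, q), q)))) = 1 + max(2, 4, 4) = 5
depth(h(h(q, h(h(q, h(q, q, q), h(q, q, q)), q, h(q, h(q, q, q), q)), h(h(h(q, q, q), h(h(q, q, q), h(q, q, q), q), h(q, q, q)), q, h(h(q, q, q), h(q, q, q), h(q, q, q)))), h(h(q, q, q), h(q, q, q), h(h(h(h(q, q, q), q, h(q, q, q)), h(h(q, q, q), h(q, q, q), h(q, q, q)), q), h(q, q, q), q)), h(h(h(q, q, q), q, q), h(h(h(q, q, q), q, h(q, q, q)), h(h(q, h(q, q, q), q), h(h(q, q, q), h(q, q, q), h(q, q, q)), q), h(q, q, q)), h(h(h(q, h(q, q, q), h(q, q, q)), h(h(q, q, q), q, h(q, q, q)), q), h(q, q, q), h(h(q, q, q), h(q, q, q), q))))) = 1 + max(5, 5, 5) = 6
depth(h(q, q, h(q, q, q))) = 1 + max(0, 0, 1) = 2
depth(h(h(q, q, q), h(q, q, q), h(q, q, h(q, q, q)))) = 1 + max(1, 1, 2) = 3
depth(h(q, h(h(q, q, q), h(q, q, q), h(q, q, q)), h(h(q, q, q), h(q, q, q), q))) = 1 + max(0, 2, 2) = 3
depth(h(h(h(q, q, q), h(q, q, q), h(q, q, h(q, q, q))), h(q, q, q), h(q, h(h(q, q, q), h(q, q, q), h(q, q, q)), h(h(q, q, q), h(q, q, q), q)))) = 1 + max(3, 1, 3) = 4
depth(h(h(q, h(q, q, q), q), h(q, q, h(q, q, q)), h(q, q, q))) = 1 + max(2, 2, 1) = 3
depth(h(q, h(h(q, q, q), q, h(q, q, q)), q)) = 1 + max(0, 2, 0) = 3
depth(h(h(h(q, h(q, q, q), q), h(q, q, h(q, q, q)), h(q, q, q)), h(q, h(h(q, q, q), q, h(q, q, q)), q), h(q, q, q))) = 1 + max(3, 3, 1) = 4
depth(h(q, q, h(h(q, q, q), h(q, q, q), h(q, q, q)))) = 1 + max(0, 0, 2) = 3
depth(h(h(h(h(q, q, q), h(q, q, q), h(q, q, h(q, q, q))), h(q, q, q), h(q, h(h(q, q, q), h(q, q, q), h(q, q, q)), h(h(q, q, q), h(q, q, q), q))), h(h(h(q, h(q, q, q), q), h(q, q, h(q, q, q)), h(q, q, q)), h(q, h(h(q, q, q), q, h(q, q, q)), q), h(q, q, q)), h(q, q, h(h(q, q, q), h(q, q, q), h(q, q, q))))) = 1 + max(4, 4, 3) = 5
depth(h(h(h(q, h(h(q, h(q, q, q), h(q, q, q)), q, h(q, h(q, q, q), q)), h(h(h(q, q, q), h(h(q, q, q), h(q, q, q), q), h(q, q, q)), q, h(h(q, q, q), h(q, q, q), h(q, q, q)))), h(h(q, q, q), h(q, q, q), h(h(h(h(q, q, q), q, h(q, q, q)), h(h(q, q, q), h(q, q, q), h(q, q, q)), q), h(q, q, q), q)), h(h(h(q, q, q), q, q), h(h(h(q, q, q), q, h(q, q, q)), h(h(q, h(q, q, q), q), h(h(q, q, q), h(q, q, q), h(q, q, q)), q), h(q, q, q)), h(h(h(q, h(q, q, q), h(q, q, q)), h(h(q, q, q), q, h(q, q, q)), q), h(q, q, q), h(h(q, q, q), h(q, q, q), q)))), h(q, q, q), h(h(h(h(q, q, q), h(q, q, q), h(q, q, h(q, q, q))), h(q, q, q), h(q, h(h(q, q, q), h(q, q, q), h(q, q, q)), h(h(q, q, q), h(q, q, q), q))), h(h(h(q, h(q, q, q), q), h(q, q, h(q, q, q)), h(q, q, q)), h(q, h(h(q, q, q), q, h(q, q, q)), q), h(q, q, q)), h(q, q, h(h(q, q, q), h(q, q, q), h(q, q, q)))))) = 1 + max(6, 1, 5) = 7

7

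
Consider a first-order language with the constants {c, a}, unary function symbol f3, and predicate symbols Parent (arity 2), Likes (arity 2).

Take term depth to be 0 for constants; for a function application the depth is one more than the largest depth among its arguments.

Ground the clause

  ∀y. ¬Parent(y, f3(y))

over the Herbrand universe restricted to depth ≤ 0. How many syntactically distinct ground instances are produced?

Ground terms of depth ≤ 0:
  Let N_k count ground terms of depth at most k. Each non-constant term of depth ≤ k is some function symbol applied to depth-≤(k−1) arguments, giving N_k = 2 + N_{k-1}.
  N_0 = 2
  Explicitly: c, a.
So there are 2 ground terms available for substitution.
There is 1 variable to instantiate (y),  occurring in at least one literal, so different choices give different ground instances.
Number of ground instances = 2.

2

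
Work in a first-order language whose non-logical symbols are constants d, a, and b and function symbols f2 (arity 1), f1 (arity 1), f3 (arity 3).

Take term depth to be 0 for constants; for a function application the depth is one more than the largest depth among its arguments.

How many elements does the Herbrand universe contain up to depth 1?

If N_k denotes the number of depth-≤k ground terms, the 3 constants give N_0 = 3, and each function symbol of arity r contributes N_{k-1}^r new terms at level k: N_k = 3 + N_{k-1} + N_{k-1} + N_{k-1}^3.
N_0 = 3
N_1 = 3 + 3 + 3 + 3^3 = 36

36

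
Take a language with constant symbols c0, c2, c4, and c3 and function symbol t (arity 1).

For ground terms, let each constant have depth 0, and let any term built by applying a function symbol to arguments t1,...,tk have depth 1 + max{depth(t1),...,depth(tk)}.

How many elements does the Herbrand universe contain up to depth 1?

8

If N_k denotes the number of depth-≤k ground terms, the 4 constants give N_0 = 4, and each function symbol of arity r contributes N_{k-1}^r new terms at level k: N_k = 4 + N_{k-1}.
N_0 = 4
N_1 = 4 + 4 = 8
Explicitly: c0, c2, c4, c3, t(c0), t(c2), t(c4), t(c3).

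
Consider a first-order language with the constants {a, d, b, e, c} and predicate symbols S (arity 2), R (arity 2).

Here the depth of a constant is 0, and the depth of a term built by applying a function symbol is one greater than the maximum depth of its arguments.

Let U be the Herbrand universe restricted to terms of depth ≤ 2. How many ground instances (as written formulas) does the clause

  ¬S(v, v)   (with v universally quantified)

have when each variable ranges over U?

Ground terms of depth ≤ 2:
  With no function symbols every ground term is a constant, so there are exactly 5 ground terms at every depth bound.
  N_0 = 5
  N_1 = 5
  N_2 = 5
So there are 5 ground terms available for substitution.
There is 1 variable to instantiate (v),  occurring in at least one literal, so different choices give different ground instances.
Number of ground instances = 5.

5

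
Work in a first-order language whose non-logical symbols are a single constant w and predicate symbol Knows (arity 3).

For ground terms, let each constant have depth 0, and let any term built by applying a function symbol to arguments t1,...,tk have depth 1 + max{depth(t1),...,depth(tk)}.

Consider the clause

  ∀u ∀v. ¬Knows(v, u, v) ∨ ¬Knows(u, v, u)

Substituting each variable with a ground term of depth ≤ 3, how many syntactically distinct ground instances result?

1

Ground terms of depth ≤ 3:
  With no function symbols every ground term is a constant, so there is exactly 1 ground term at every depth bound.
  N_0 = 1
  N_1 = 1
  N_2 = 1
  N_3 = 1
  Explicitly: w.
So there is exactly 1 ground term available for substitution.
There are 2 variables to instantiate (u, v), each occurring in at least one literal, so different choices give different ground instances.
Number of ground instances = 1^2 = 1.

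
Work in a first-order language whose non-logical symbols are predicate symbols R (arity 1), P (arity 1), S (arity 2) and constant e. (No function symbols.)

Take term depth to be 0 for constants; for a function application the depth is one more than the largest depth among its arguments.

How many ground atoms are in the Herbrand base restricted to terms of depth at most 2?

First count ground terms of depth ≤ 2.
With no function symbols every ground term is a constant, so there is exactly 1 ground term at every depth bound.
N_0 = 1
N_1 = 1
N_2 = 1
Explicitly: e.
So |H| = 1.
A ground atom is a predicate applied to a tuple of terms from H, so the count is the sum over predicates of |H|^arity:
  R: 1;  P: 1;  S: 1^2 = 1
Total ground atoms: 1 + 1 + 1 = 3.

3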